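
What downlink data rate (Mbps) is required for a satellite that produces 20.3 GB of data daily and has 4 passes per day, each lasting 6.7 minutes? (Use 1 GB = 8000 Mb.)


total contact time = 4 * 6.7 * 60 = 1608.0000 s
data = 20.3 GB = 162400.0000 Mb
rate = 162400.0000 / 1608.0000 = 100.9950 Mbps

100.9950 Mbps


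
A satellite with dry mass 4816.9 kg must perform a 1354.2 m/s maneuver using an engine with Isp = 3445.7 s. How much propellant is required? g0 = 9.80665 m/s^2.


ve = Isp * g0 = 3445.7 * 9.80665 = 33790.773905 m/s
mass ratio = exp(dv/ve) = exp(1354.2/33790.773905) = 1.04088991
m_prop = m_dry * (mr - 1) = 4816.9 * (1.04088991 - 1)
m_prop = 196.9626 kg

196.9626 kg


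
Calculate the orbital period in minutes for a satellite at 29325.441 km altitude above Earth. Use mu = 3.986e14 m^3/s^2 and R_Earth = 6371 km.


r = 35696.4410 km = 3.5696441e+07 m
T = 2*pi*sqrt(r^3/mu) = 2*pi*sqrt(4.5485687e+22 / 3.986e14)
T = 67119.4824 s = 1118.6580 min

1118.6580 minutes


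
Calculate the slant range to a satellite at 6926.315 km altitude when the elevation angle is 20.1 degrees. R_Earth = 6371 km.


h = 6926.315 km, el = 20.1 deg
d = -R_E*sin(el) + sqrt((R_E*sin(el))^2 + 2*R_E*h + h^2)
d = -6371.0000*sin(0.3508112) + sqrt((6371.0000*0.3436597)^2 + 2*6371.0000*6926.315 + 6926.315^2)
d = 9685.8404 km

9685.8404 km


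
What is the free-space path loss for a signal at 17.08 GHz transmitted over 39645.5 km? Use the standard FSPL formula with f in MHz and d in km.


f = 17.08 GHz = 17080.0000 MHz
d = 39645.5 km
FSPL = 32.44 + 20*log10(17080.0000) + 20*log10(39645.5)
FSPL = 32.44 + 84.6498 + 91.9639
FSPL = 209.0536 dB

209.0536 dB


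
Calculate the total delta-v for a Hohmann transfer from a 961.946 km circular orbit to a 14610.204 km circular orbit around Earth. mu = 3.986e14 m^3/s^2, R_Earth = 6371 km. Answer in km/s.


r1 = 7332.9460 km = 7.332946e+06 m
r2 = 20981.2040 km = 2.0981204e+07 m
dv1 = sqrt(mu/r1)*(sqrt(2*r2/(r1+r2)) - 1) = 1602.7350 m/s
dv2 = sqrt(mu/r2)*(1 - sqrt(2*r1/(r1+r2))) = 1221.7266 m/s
total dv = |dv1| + |dv2| = 1602.7350 + 1221.7266 = 2824.4616 m/s = 2.8245 km/s

2.8245 km/s


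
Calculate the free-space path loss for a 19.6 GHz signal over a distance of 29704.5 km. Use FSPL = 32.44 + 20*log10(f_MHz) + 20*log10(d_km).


f = 19.6 GHz = 19600.0000 MHz
d = 29704.5 km
FSPL = 32.44 + 20*log10(19600.0000) + 20*log10(29704.5)
FSPL = 32.44 + 85.8451 + 89.4564
FSPL = 207.7416 dB

207.7416 dB


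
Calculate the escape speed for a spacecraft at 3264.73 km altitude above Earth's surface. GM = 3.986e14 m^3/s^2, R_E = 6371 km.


r = 6371.0 + 3264.73 = 9635.7300 km = 9.63573e+06 m
v_esc = sqrt(2*mu/r) = sqrt(2*3.986e14 / 9.63573e+06)
v_esc = 9095.8090 m/s = 9.0958 km/s

9.0958 km/s


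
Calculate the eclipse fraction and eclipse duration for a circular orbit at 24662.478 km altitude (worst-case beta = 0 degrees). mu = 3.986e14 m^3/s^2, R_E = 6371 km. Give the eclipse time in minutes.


r = 31033.4780 km
T = 906.7878 min
Eclipse fraction = arcsin(R_E/r)/pi = arcsin(6371.0000/31033.4780)/pi
= arcsin(0.2052944)/pi = 0.06581519
Eclipse duration = 0.06581519 * 906.7878 = 59.6804 min

59.6804 minutes


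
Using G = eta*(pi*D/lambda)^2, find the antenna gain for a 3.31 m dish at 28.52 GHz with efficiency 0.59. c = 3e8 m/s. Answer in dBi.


lambda = c/f = 3e8 / 2.852e+10 = 0.01051893 m
G = eta*(pi*D/lambda)^2 = 0.59*(pi*3.31/0.01051893)^2
G = 576586.2448 (linear)
G = 10*log10(576586.2448) = 57.6086 dBi

57.6086 dBi


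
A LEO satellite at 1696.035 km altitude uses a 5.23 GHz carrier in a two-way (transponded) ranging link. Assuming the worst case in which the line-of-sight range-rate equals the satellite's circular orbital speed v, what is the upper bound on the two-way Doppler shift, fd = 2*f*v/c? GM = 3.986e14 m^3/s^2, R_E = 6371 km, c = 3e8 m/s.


r = 8.067035e+06 m
v = sqrt(mu/r) = 7029.2935 m/s (worst-case radial velocity)
f = 5.23 GHz = 5.23e+09 Hz
fd = 2*f*v/c = 2*5.23e+09*7029.2935/3.0e+08
fd = 245088.0330 Hz

245088.0330 Hz


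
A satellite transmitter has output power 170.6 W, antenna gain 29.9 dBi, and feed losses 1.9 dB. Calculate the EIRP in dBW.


Pt = 170.6 W = 22.3198 dBW
EIRP = Pt_dBW + Gt - losses = 22.3198 + 29.9 - 1.9 = 50.3198 dBW

50.3198 dBW


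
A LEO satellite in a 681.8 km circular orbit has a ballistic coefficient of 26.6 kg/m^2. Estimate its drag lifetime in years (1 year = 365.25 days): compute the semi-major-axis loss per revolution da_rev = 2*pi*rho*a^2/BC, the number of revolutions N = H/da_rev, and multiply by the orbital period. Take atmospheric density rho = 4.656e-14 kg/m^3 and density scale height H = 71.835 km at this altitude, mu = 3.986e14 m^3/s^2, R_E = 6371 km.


a = R_E + alt = 7052.8000 km = 7.0528e+06 m
da_rev = 2*pi*rho*a^2/BC = 2*pi*4.656e-14*(7.0528e+06)^2/26.6 = 0.547059218 m per revolution
N = H/da_rev = 71835.0000 m / 0.547059218 m = 131311.1956 revolutions
P = 2*pi*sqrt(a^3/mu) = 5894.5896 s
lifetime = N*P = 131311.1956 * 5894.5896 = 7.7402561e+08 s = 8958.6297 days
years = 8958.6297 / 365.25 = 24.5274 years

24.5274 years


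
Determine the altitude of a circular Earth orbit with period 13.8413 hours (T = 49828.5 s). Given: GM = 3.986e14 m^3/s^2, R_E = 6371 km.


T = 49828.5 s
r = (mu*T^2/(4*pi^2))^(1/3) = (3.986e14 * 49828.5^2 / (4*pi^2))^(1/3)
r = 2.9266968e+07 m = 29266.9677 km
alt = r - R_E = 29266.9677 - 6371 = 22895.9677 km

22895.9677 km


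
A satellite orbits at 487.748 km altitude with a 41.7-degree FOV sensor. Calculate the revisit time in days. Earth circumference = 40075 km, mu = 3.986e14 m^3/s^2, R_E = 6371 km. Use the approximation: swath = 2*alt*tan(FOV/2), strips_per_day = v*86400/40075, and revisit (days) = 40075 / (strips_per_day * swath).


swath = 2*487.748*tan(0.3639011) = 371.5306 km
v = sqrt(mu/r) = 7623.3564 m/s = 7.6234 km/s
strips/day = v*86400/40075 = 7.6234*86400/40075 = 16.4356
coverage/day = strips * swath = 16.4356 * 371.5306 = 6106.3408 km
revisit = 40075 / 6106.3408 = 6.5629 days

6.5629 days


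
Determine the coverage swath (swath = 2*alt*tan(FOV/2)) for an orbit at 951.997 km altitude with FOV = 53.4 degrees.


FOV = 53.4 deg = 0.9320058 rad
swath = 2 * alt * tan(FOV/2) = 2 * 951.997 * tan(0.4660029)
swath = 2 * 951.997 * 0.5029476
swath = 957.6092 km

957.6092 km


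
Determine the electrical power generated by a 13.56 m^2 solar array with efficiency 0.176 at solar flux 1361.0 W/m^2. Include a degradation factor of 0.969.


P = area * eta * S * degradation
P = 13.56 * 0.176 * 1361.0 * 0.969
P = 3147.4168 W

3147.4168 W


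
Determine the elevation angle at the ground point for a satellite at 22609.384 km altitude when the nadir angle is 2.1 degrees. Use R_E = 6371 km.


r = R_E + alt = 28980.3840 km
Law of sines in the satellite / Earth-center / ground-point triangle:
  sin(nadir)/R_E = sin(90 + el)/r  =>  cos(el) = (r/R_E)*sin(nadir)
cos(el) = (28980.3840 / 6371.0000) * sin(2.1 deg) = 0.1666848
el = arccos(0.1666848) = 80.4049 deg
(Earth-central angle = 90 - nadir - el = 7.4951 deg)

80.4049 degrees


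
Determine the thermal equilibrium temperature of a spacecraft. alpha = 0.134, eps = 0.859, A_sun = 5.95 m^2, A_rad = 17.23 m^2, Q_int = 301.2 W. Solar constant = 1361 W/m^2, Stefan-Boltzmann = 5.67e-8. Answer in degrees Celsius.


Numerator = alpha*S*A_sun + Q_int = 0.134*1361*5.95 + 301.2 = 1386.3253 W
Denominator = eps*sigma*A_rad = 0.859*5.67e-8*17.23 = 8.3919232e-07 W/K^4
T^4 = 1.6519757e+09 K^4
T = 201.6048 K = -71.5452 C

-71.5452 degrees Celsius


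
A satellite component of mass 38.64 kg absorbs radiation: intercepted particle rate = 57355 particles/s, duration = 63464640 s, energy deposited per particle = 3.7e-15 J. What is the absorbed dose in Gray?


Total energy deposited = rate * time * E_per
  = 57355 * 63464640 * 3.7e-15 = 0.01346805 J
Dose = E_total / mass = 0.01346805 / 38.64
Dose = 3.4855211e-04 Gy

3.4855e-04 Gy


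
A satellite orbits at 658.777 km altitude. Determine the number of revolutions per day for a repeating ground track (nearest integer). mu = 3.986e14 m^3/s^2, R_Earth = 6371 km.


r = 7.029777e+06 m
T = 2*pi*sqrt(r^3/mu) = 5865.7499 s = 97.7625 min
revs/day = 1440 / 97.7625 = 14.7296
Rounded: 15 revolutions per day

15 revolutions per day


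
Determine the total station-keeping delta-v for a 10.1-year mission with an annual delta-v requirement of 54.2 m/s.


dV = rate * years = 54.2 * 10.1
dV = 547.4200 m/s

547.4200 m/s


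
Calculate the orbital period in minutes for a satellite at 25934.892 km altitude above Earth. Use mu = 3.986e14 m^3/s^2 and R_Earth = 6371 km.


r = 32305.8920 km = 3.2305892e+07 m
T = 2*pi*sqrt(r^3/mu) = 2*pi*sqrt(3.3716712e+22 / 3.986e14)
T = 57787.4894 s = 963.1248 min

963.1248 minutes


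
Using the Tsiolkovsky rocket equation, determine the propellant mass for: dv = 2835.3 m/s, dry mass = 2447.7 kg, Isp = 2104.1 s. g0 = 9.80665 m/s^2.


ve = Isp * g0 = 2104.1 * 9.80665 = 20634.172265 m/s
mass ratio = exp(dv/ve) = exp(2835.3/20634.172265) = 1.14729613
m_prop = m_dry * (mr - 1) = 2447.7 * (1.14729613 - 1)
m_prop = 360.5367 kg

360.5367 kg


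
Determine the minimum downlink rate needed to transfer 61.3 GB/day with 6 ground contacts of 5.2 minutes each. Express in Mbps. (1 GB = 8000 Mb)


total contact time = 6 * 5.2 * 60 = 1872.0000 s
data = 61.3 GB = 490400.0000 Mb
rate = 490400.0000 / 1872.0000 = 261.9658 Mbps

261.9658 Mbps


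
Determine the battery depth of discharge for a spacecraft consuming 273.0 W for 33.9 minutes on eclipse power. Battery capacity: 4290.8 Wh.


E_used = P * t / 60 = 273.0 * 33.9 / 60 = 154.2450 Wh
DOD = E_used / E_total * 100 = 154.2450 / 4290.8 * 100
DOD = 3.5948 %

3.5948 %


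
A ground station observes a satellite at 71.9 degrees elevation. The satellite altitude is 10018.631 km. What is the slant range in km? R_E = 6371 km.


h = 10018.631 km, el = 71.9 deg
d = -R_E*sin(el) + sqrt((R_E*sin(el))^2 + 2*R_E*h + h^2)
d = -6371.0000*sin(1.2549) + sqrt((6371.0000*0.9505157)^2 + 2*6371.0000*10018.631 + 10018.631^2)
d = 10213.9385 km

10213.9385 km


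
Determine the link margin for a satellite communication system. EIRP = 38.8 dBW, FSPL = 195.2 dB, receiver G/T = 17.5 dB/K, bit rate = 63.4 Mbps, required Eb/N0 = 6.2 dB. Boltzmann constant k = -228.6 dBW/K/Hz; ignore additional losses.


C/N0 = EIRP - FSPL + G/T - k = 38.8 - 195.2 + 17.5 - (-228.6)
C/N0 = 89.7000 dB-Hz
R_b = 63.4 Mbps = 6.34e+07 bps -> 10*log10(R_b) = 78.0209 dB-Hz
Eb/N0 = C/N0 - 10*log10(R_b) = 89.7000 - 78.0209 = 11.6791 dB
Margin = Eb/N0 - Eb/N0_req = 11.6791 - 6.2 = 5.4791 dB (link closes)

5.4791 dB


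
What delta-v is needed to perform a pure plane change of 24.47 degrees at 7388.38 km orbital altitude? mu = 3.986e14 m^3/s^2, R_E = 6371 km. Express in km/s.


r = 13759.3800 km = 1.375938e+07 m
V = sqrt(mu/r) = 5382.3163 m/s
di = 24.47 deg = 0.4270821 rad
dV = 2*V*sin(di/2) = 2*5382.3163*sin(0.213541)
dV = 2281.2606 m/s = 2.2813 km/s

2.2813 km/s


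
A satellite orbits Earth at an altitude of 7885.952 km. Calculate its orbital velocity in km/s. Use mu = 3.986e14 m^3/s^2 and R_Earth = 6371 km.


r = R_E + alt = 6371.0 + 7885.952 = 14256.9520 km = 1.4256952e+07 m
v = sqrt(mu/r) = sqrt(3.986e14 / 1.4256952e+07) = 5287.5599 m/s = 5.2876 km/s

5.2876 km/s


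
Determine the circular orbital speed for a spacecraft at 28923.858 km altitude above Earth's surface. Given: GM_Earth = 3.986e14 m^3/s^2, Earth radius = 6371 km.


r = R_E + alt = 6371.0 + 28923.858 = 35294.8580 km = 3.5294858e+07 m
v = sqrt(mu/r) = sqrt(3.986e14 / 3.5294858e+07) = 3360.5699 m/s = 3.3606 km/s

3.3606 km/s


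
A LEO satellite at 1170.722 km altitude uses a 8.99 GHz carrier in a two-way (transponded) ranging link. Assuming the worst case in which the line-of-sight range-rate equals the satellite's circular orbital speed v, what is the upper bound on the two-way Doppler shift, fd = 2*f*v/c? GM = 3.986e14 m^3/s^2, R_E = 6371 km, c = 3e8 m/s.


r = 7.541722e+06 m
v = sqrt(mu/r) = 7269.9829 m/s (worst-case radial velocity)
f = 8.99 GHz = 8.99e+09 Hz
fd = 2*f*v/c = 2*8.99e+09*7269.9829/3.0e+08
fd = 435714.3065 Hz

435714.3065 Hz


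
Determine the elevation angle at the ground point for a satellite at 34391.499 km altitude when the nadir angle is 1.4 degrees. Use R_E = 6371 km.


r = R_E + alt = 40762.4990 km
Law of sines in the satellite / Earth-center / ground-point triangle:
  sin(nadir)/R_E = sin(90 + el)/r  =>  cos(el) = (r/R_E)*sin(nadir)
cos(el) = (40762.4990 / 6371.0000) * sin(1.4 deg) = 0.1563203
el = arccos(0.1563203) = 81.0066 deg
(Earth-central angle = 90 - nadir - el = 7.5934 deg)

81.0066 degrees


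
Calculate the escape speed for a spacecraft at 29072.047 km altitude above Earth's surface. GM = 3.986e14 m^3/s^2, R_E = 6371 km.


r = 6371.0 + 29072.047 = 35443.0470 km = 3.5443047e+07 m
v_esc = sqrt(2*mu/r) = sqrt(2*3.986e14 / 3.5443047e+07)
v_esc = 4742.6177 m/s = 4.7426 km/s

4.7426 km/s


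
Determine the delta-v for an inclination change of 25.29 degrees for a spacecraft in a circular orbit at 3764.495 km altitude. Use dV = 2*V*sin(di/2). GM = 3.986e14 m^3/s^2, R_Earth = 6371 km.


r = 10135.4950 km = 1.0135495e+07 m
V = sqrt(mu/r) = 6271.1352 m/s
di = 25.29 deg = 0.4413938 rad
dV = 2*V*sin(di/2) = 2*6271.1352*sin(0.2206969)
dV = 2745.6241 m/s = 2.7456 km/s

2.7456 km/s


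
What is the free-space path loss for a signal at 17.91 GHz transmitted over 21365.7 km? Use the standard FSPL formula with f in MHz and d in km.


f = 17.91 GHz = 17910.0000 MHz
d = 21365.7 km
FSPL = 32.44 + 20*log10(17910.0000) + 20*log10(21365.7)
FSPL = 32.44 + 85.0619 + 86.5943
FSPL = 204.0963 dB

204.0963 dB


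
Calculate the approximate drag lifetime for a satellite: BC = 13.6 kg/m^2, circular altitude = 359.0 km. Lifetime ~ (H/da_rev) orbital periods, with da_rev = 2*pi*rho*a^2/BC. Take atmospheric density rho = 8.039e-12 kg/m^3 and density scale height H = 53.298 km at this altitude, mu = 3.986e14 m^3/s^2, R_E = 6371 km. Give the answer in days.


a = R_E + alt = 6730.0000 km = 6.73e+06 m
da_rev = 2*pi*rho*a^2/BC = 2*pi*8.039e-12*(6.73e+06)^2/13.6 = 168.218253 m per revolution
N = H/da_rev = 53298.0000 m / 168.218253 m = 316.8384 revolutions
P = 2*pi*sqrt(a^3/mu) = 5494.5714 s
lifetime = N*P = 316.8384 * 5494.5714 = 1.7408911e+06 s = 20.1492 days

20.1492 days


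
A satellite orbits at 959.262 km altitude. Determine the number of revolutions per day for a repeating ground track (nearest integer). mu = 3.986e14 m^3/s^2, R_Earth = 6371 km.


r = 7.330262e+06 m
T = 2*pi*sqrt(r^3/mu) = 6245.8344 s = 104.0972 min
revs/day = 1440 / 104.0972 = 13.8332
Rounded: 14 revolutions per day

14 revolutions per day


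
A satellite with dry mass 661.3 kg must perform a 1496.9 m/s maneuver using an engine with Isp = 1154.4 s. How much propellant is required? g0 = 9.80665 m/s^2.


ve = Isp * g0 = 1154.4 * 9.80665 = 11320.796760 m/s
mass ratio = exp(dv/ve) = exp(1496.9/11320.796760) = 1.14136587
m_prop = m_dry * (mr - 1) = 661.3 * (1.14136587 - 1)
m_prop = 93.4852 kg

93.4852 kg


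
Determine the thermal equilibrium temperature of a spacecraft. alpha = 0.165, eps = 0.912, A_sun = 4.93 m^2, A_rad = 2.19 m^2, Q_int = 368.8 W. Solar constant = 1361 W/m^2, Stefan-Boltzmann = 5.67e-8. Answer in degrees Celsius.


Numerator = alpha*S*A_sun + Q_int = 0.165*1361*4.93 + 368.8 = 1475.9054 W
Denominator = eps*sigma*A_rad = 0.912*5.67e-8*2.19 = 1.1324578e-07 W/K^4
T^4 = 1.3032764e+10 K^4
T = 337.8774 K = 64.7274 C

64.7274 degrees Celsius


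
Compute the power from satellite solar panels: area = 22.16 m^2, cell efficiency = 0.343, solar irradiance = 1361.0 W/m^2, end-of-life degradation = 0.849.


P = area * eta * S * degradation
P = 22.16 * 0.343 * 1361.0 * 0.849
P = 8782.7332 W

8782.7332 W


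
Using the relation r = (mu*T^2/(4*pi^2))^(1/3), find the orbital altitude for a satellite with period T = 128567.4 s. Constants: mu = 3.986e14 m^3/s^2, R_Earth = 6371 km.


T = 128567.4 s
r = (mu*T^2/(4*pi^2))^(1/3) = (3.986e14 * 128567.4^2 / (4*pi^2))^(1/3)
r = 5.505707e+07 m = 55057.0697 km
alt = r - R_E = 55057.0697 - 6371 = 48686.0697 km

48686.0697 km


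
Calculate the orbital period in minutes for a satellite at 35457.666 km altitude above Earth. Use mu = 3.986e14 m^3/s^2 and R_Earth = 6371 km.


r = 41828.6660 km = 4.1828666e+07 m
T = 2*pi*sqrt(r^3/mu) = 2*pi*sqrt(7.3184994e+22 / 3.986e14)
T = 85137.7645 s = 1418.9627 min

1418.9627 minutes


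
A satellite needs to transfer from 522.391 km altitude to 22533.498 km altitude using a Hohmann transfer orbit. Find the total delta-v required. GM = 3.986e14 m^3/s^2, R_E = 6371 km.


r1 = 6893.3910 km = 6.893391e+06 m
r2 = 28904.4980 km = 2.8904498e+07 m
dv1 = sqrt(mu/r1)*(sqrt(2*r2/(r1+r2)) - 1) = 2059.0285 m/s
dv2 = sqrt(mu/r2)*(1 - sqrt(2*r1/(r1+r2))) = 1408.9579 m/s
total dv = |dv1| + |dv2| = 2059.0285 + 1408.9579 = 3467.9864 m/s = 3.4680 km/s

3.4680 km/s


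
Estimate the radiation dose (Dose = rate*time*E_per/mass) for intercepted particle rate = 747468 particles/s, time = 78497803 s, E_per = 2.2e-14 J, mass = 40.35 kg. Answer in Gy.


Total energy deposited = rate * time * E_per
  = 747468 * 78497803 * 2.2e-14 = 1.2908 J
Dose = E_total / mass = 1.2908 / 40.35
Dose = 0.03199111 Gy

0.0320 Gy


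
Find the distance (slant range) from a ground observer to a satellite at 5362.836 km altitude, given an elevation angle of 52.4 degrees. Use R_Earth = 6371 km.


h = 5362.836 km, el = 52.4 deg
d = -R_E*sin(el) + sqrt((R_E*sin(el))^2 + 2*R_E*h + h^2)
d = -6371.0000*sin(0.9145525) + sqrt((6371.0000*0.7922896)^2 + 2*6371.0000*5362.836 + 5362.836^2)
d = 6023.5608 km

6023.5608 km


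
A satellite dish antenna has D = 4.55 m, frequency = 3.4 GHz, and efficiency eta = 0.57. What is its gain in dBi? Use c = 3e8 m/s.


lambda = c/f = 3e8 / 3.4e+09 = 0.08823529 m
G = eta*(pi*D/lambda)^2 = 0.57*(pi*4.55/0.08823529)^2
G = 14959.3499 (linear)
G = 10*log10(14959.3499) = 41.7491 dBi

41.7491 dBi


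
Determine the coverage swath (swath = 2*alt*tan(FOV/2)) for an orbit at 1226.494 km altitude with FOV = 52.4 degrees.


FOV = 52.4 deg = 0.9145525 rad
swath = 2 * alt * tan(FOV/2) = 2 * 1226.494 * tan(0.4572763)
swath = 2 * 1226.494 * 0.492061
swath = 1207.0197 km

1207.0197 km


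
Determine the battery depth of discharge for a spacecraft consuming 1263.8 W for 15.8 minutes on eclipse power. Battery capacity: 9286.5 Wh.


E_used = P * t / 60 = 1263.8 * 15.8 / 60 = 332.8007 Wh
DOD = E_used / E_total * 100 = 332.8007 / 9286.5 * 100
DOD = 3.5837 %

3.5837 %


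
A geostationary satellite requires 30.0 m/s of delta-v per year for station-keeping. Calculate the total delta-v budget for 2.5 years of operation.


dV = rate * years = 30.0 * 2.5
dV = 75.0000 m/s

75.0000 m/s


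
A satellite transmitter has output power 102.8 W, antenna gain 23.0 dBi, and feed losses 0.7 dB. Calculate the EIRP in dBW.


Pt = 102.8 W = 20.1199 dBW
EIRP = Pt_dBW + Gt - losses = 20.1199 + 23.0 - 0.7 = 42.4199 dBW

42.4199 dBW


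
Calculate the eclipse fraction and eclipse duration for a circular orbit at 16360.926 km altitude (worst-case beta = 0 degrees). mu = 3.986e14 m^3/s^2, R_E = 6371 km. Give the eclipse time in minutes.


r = 22731.9260 km
T = 568.4789 min
Eclipse fraction = arcsin(R_E/r)/pi = arcsin(6371.0000/22731.9260)/pi
= arcsin(0.2802666)/pi = 0.09042288
Eclipse duration = 0.09042288 * 568.4789 = 51.4035 min

51.4035 minutes


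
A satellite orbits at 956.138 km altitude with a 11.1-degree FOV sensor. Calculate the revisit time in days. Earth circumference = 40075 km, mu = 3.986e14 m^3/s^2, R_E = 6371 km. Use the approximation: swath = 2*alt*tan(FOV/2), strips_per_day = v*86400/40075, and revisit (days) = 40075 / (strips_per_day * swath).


swath = 2*956.138*tan(0.09686577) = 185.8156 km
v = sqrt(mu/r) = 7375.6697 m/s = 7.3757 km/s
strips/day = v*86400/40075 = 7.3757*86400/40075 = 15.9016
coverage/day = strips * swath = 15.9016 * 185.8156 = 2954.7715 km
revisit = 40075 / 2954.7715 = 13.5628 days

13.5628 days


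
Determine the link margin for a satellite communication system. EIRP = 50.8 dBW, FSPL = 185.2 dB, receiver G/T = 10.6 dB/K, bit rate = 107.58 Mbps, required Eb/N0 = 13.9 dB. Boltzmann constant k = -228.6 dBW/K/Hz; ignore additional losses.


C/N0 = EIRP - FSPL + G/T - k = 50.8 - 185.2 + 10.6 - (-228.6)
C/N0 = 104.8000 dB-Hz
R_b = 107.58 Mbps = 1.0758e+08 bps -> 10*log10(R_b) = 80.3173 dB-Hz
Eb/N0 = C/N0 - 10*log10(R_b) = 104.8000 - 80.3173 = 24.4827 dB
Margin = Eb/N0 - Eb/N0_req = 24.4827 - 13.9 = 10.5827 dB (link closes)

10.5827 dB


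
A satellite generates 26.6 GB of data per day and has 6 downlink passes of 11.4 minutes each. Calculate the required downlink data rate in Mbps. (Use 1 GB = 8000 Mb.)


total contact time = 6 * 11.4 * 60 = 4104.0000 s
data = 26.6 GB = 212800.0000 Mb
rate = 212800.0000 / 4104.0000 = 51.8519 Mbps

51.8519 Mbps


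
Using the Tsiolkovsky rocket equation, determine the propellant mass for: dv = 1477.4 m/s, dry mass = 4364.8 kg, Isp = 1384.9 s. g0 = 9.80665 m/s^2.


ve = Isp * g0 = 1384.9 * 9.80665 = 13581.229585 m/s
mass ratio = exp(dv/ve) = exp(1477.4/13581.229585) = 1.11491982
m_prop = m_dry * (mr - 1) = 4364.8 * (1.11491982 - 1)
m_prop = 501.6020 kg

501.6020 kg


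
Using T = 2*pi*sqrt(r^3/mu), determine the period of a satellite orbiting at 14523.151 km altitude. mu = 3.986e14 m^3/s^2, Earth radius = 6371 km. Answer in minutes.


r = 20894.1510 km = 2.0894151e+07 m
T = 2*pi*sqrt(r^3/mu) = 2*pi*sqrt(9.1216664e+21 / 3.986e14)
T = 30057.1857 s = 500.9531 min

500.9531 minutes


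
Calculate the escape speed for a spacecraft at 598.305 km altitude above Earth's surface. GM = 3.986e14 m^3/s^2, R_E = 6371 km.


r = 6371.0 + 598.305 = 6969.3050 km = 6.969305e+06 m
v_esc = sqrt(2*mu/r) = sqrt(2*3.986e14 / 6.969305e+06)
v_esc = 10695.2000 m/s = 10.6952 km/s

10.6952 km/s


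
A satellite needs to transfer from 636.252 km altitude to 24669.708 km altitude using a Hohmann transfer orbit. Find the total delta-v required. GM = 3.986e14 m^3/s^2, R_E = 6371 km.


r1 = 7007.2520 km = 7.007252e+06 m
r2 = 31040.7080 km = 3.1040708e+07 m
dv1 = sqrt(mu/r1)*(sqrt(2*r2/(r1+r2)) - 1) = 2091.9289 m/s
dv2 = sqrt(mu/r2)*(1 - sqrt(2*r1/(r1+r2))) = 1408.6288 m/s
total dv = |dv1| + |dv2| = 2091.9289 + 1408.6288 = 3500.5577 m/s = 3.5006 km/s

3.5006 km/s


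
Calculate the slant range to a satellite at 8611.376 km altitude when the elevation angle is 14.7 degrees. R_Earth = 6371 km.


h = 8611.376 km, el = 14.7 deg
d = -R_E*sin(el) + sqrt((R_E*sin(el))^2 + 2*R_E*h + h^2)
d = -6371.0000*sin(0.2565634) + sqrt((6371.0000*0.2537579)^2 + 2*6371.0000*8611.376 + 8611.376^2)
d = 12039.6489 km

12039.6489 km


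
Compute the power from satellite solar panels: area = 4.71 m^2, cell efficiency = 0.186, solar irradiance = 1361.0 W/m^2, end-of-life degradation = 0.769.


P = area * eta * S * degradation
P = 4.71 * 0.186 * 1361.0 * 0.769
P = 916.8923 W

916.8923 W


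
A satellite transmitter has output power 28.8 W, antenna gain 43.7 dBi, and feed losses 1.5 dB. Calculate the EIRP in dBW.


Pt = 28.8 W = 14.5939 dBW
EIRP = Pt_dBW + Gt - losses = 14.5939 + 43.7 - 1.5 = 56.7939 dBW

56.7939 dBW


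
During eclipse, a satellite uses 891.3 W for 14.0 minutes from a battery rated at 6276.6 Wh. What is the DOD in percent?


E_used = P * t / 60 = 891.3 * 14.0 / 60 = 207.9700 Wh
DOD = E_used / E_total * 100 = 207.9700 / 6276.6 * 100
DOD = 3.3134 %

3.3134 %


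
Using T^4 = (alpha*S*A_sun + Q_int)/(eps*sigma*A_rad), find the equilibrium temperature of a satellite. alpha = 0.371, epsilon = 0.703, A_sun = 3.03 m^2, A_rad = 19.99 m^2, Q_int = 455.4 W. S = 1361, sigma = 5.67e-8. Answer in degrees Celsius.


Numerator = alpha*S*A_sun + Q_int = 0.371*1361*3.03 + 455.4 = 1985.3409 W
Denominator = eps*sigma*A_rad = 0.703*5.67e-8*19.99 = 7.968034e-07 W/K^4
T^4 = 2.4916321e+09 K^4
T = 223.4195 K = -49.7305 C

-49.7305 degrees Celsius


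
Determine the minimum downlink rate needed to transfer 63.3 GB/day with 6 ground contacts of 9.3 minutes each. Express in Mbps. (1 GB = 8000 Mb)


total contact time = 6 * 9.3 * 60 = 3348.0000 s
data = 63.3 GB = 506400.0000 Mb
rate = 506400.0000 / 3348.0000 = 151.2545 Mbps

151.2545 Mbps


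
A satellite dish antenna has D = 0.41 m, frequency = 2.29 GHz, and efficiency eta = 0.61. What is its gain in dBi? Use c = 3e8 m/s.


lambda = c/f = 3e8 / 2.29e+09 = 0.1310044 m
G = eta*(pi*D/lambda)^2 = 0.61*(pi*0.41/0.1310044)^2
G = 58.9693 (linear)
G = 10*log10(58.9693) = 17.7063 dBi

17.7063 dBi


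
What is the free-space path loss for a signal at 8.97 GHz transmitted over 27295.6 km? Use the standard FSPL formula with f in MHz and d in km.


f = 8.97 GHz = 8970.0000 MHz
d = 27295.6 km
FSPL = 32.44 + 20*log10(8970.0000) + 20*log10(27295.6)
FSPL = 32.44 + 79.0558 + 88.7219
FSPL = 200.2177 dB

200.2177 dB


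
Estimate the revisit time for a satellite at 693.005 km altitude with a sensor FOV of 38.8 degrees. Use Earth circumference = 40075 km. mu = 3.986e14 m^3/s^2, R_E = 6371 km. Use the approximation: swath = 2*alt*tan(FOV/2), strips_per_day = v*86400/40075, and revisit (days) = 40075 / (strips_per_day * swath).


swath = 2*693.005*tan(0.3385939) = 488.0912 km
v = sqrt(mu/r) = 7511.7850 m/s = 7.5118 km/s
strips/day = v*86400/40075 = 7.5118*86400/40075 = 16.1951
coverage/day = strips * swath = 16.1951 * 488.0912 = 7904.6803 km
revisit = 40075 / 7904.6803 = 5.0698 days

5.0698 days


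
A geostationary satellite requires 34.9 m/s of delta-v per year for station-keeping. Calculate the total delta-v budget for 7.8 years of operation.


dV = rate * years = 34.9 * 7.8
dV = 272.2200 m/s

272.2200 m/s


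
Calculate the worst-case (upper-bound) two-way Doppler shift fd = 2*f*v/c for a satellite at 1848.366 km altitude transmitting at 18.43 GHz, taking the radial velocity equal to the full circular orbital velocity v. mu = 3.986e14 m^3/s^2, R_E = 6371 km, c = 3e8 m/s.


r = 8.219366e+06 m
v = sqrt(mu/r) = 6963.8513 m/s (worst-case radial velocity)
f = 18.43 GHz = 1.843e+10 Hz
fd = 2*f*v/c = 2*1.843e+10*6963.8513/3.0e+08
fd = 855625.1932 Hz

855625.1932 Hz


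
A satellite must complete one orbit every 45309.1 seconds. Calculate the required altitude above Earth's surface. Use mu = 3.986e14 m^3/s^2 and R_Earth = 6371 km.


T = 45309.1 s
r = (mu*T^2/(4*pi^2))^(1/3) = (3.986e14 * 45309.1^2 / (4*pi^2))^(1/3)
r = 2.7469419e+07 m = 27469.4192 km
alt = r - R_E = 27469.4192 - 6371 = 21098.4192 km

21098.4192 km


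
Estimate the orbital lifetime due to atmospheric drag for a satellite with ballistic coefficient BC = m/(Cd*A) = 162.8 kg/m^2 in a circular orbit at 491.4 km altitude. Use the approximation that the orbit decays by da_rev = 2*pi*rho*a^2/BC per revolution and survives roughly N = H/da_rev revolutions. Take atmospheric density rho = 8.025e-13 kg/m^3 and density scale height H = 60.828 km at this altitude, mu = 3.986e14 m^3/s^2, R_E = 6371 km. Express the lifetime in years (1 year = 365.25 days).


a = R_E + alt = 6862.4000 km = 6.8624e+06 m
da_rev = 2*pi*rho*a^2/BC = 2*pi*8.025e-13*(6.8624e+06)^2/162.8 = 1.458554 m per revolution
N = H/da_rev = 60828.0000 m / 1.458554 m = 41704.3129 revolutions
P = 2*pi*sqrt(a^3/mu) = 5657.5091 s
lifetime = N*P = 41704.3129 * 5657.5091 = 2.3594253e+08 s = 2730.8163 days
years = 2730.8163 / 365.25 = 7.4766 years

7.4766 years


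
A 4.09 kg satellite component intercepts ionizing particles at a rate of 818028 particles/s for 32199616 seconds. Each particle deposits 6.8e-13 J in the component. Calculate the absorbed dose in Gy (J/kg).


Total energy deposited = rate * time * E_per
  = 818028 * 32199616 * 6.8e-13 = 17.9113 J
Dose = E_total / mass = 17.9113 / 4.09
Dose = 4.3793 Gy

4.3793 Gy


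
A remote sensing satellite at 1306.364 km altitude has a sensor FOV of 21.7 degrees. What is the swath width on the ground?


FOV = 21.7 deg = 0.3787364 rad
swath = 2 * alt * tan(FOV/2) = 2 * 1306.364 * tan(0.1893682)
swath = 2 * 1306.364 * 0.1916648
swath = 500.7679 km

500.7679 km


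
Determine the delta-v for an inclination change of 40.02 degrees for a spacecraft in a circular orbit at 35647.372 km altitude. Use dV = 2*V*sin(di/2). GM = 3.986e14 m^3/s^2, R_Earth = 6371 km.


r = 42018.3720 km = 4.2018372e+07 m
V = sqrt(mu/r) = 3079.9881 m/s
di = 40.02 deg = 0.6984808 rad
dV = 2*V*sin(di/2) = 2*3079.9881*sin(0.3492404)
dV = 2107.8462 m/s = 2.1078 km/s

2.1078 km/s


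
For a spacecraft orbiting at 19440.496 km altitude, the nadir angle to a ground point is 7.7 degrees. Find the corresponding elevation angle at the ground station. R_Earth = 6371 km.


r = R_E + alt = 25811.4960 km
Law of sines in the satellite / Earth-center / ground-point triangle:
  sin(nadir)/R_E = sin(90 + el)/r  =>  cos(el) = (r/R_E)*sin(nadir)
cos(el) = (25811.4960 / 6371.0000) * sin(7.7 deg) = 0.5428322
el = arccos(0.5428322) = 57.1234 deg
(Earth-central angle = 90 - nadir - el = 25.1766 deg)

57.1234 degrees


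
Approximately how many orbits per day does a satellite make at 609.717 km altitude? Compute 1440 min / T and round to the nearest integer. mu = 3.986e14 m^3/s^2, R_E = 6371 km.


r = 6.980717e+06 m
T = 2*pi*sqrt(r^3/mu) = 5804.4526 s = 96.7409 min
revs/day = 1440 / 96.7409 = 14.8851
Rounded: 15 revolutions per day

15 revolutions per day


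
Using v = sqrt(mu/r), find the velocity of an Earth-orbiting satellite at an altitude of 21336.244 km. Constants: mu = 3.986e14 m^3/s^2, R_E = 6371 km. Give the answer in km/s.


r = R_E + alt = 6371.0 + 21336.244 = 27707.2440 km = 2.7707244e+07 m
v = sqrt(mu/r) = sqrt(3.986e14 / 2.7707244e+07) = 3792.9052 m/s = 3.7929 km/s

3.7929 km/s


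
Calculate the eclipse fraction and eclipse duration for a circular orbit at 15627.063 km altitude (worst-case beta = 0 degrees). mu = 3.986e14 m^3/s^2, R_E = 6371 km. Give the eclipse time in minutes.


r = 21998.0630 km
T = 541.1736 min
Eclipse fraction = arcsin(R_E/r)/pi = arcsin(6371.0000/21998.0630)/pi
= arcsin(0.2896164)/pi = 0.09352774
Eclipse duration = 0.09352774 * 541.1736 = 50.6147 min

50.6147 minutes


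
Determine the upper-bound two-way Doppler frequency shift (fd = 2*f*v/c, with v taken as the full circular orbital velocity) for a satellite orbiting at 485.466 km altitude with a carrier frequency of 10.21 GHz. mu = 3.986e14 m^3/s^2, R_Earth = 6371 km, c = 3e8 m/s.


r = 6.856466e+06 m
v = sqrt(mu/r) = 7624.6249 m/s (worst-case radial velocity)
f = 10.21 GHz = 1.021e+10 Hz
fd = 2*f*v/c = 2*1.021e+10*7624.6249/3.0e+08
fd = 518982.8024 Hz

518982.8024 Hz


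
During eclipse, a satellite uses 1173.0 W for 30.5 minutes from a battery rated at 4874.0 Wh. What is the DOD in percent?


E_used = P * t / 60 = 1173.0 * 30.5 / 60 = 596.2750 Wh
DOD = E_used / E_total * 100 = 596.2750 / 4874.0 * 100
DOD = 12.2338 %

12.2338 %


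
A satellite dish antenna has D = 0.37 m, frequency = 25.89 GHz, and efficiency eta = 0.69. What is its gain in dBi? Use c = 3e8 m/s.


lambda = c/f = 3e8 / 2.589e+10 = 0.01158749 m
G = eta*(pi*D/lambda)^2 = 0.69*(pi*0.37/0.01158749)^2
G = 6943.4270 (linear)
G = 10*log10(6943.4270) = 38.4157 dBi

38.4157 dBi


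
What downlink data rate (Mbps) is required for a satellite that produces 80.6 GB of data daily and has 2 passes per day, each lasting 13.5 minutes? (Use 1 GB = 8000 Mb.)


total contact time = 2 * 13.5 * 60 = 1620.0000 s
data = 80.6 GB = 644800.0000 Mb
rate = 644800.0000 / 1620.0000 = 398.0247 Mbps

398.0247 Mbps


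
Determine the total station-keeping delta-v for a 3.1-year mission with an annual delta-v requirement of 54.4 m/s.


dV = rate * years = 54.4 * 3.1
dV = 168.6400 m/s

168.6400 m/s


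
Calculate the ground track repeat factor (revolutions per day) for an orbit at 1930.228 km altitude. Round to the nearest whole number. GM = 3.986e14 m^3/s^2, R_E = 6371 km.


r = 8.301228e+06 m
T = 2*pi*sqrt(r^3/mu) = 7527.0489 s = 125.4508 min
revs/day = 1440 / 125.4508 = 11.4786
Rounded: 11 revolutions per day

11 revolutions per day


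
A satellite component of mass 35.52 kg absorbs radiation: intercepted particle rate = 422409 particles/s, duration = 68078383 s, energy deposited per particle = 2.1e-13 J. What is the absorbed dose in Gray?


Total energy deposited = rate * time * E_per
  = 422409 * 68078383 * 2.1e-13 = 6.0390 J
Dose = E_total / mass = 6.0390 / 35.52
Dose = 0.1700156 Gy

0.1700 Gy


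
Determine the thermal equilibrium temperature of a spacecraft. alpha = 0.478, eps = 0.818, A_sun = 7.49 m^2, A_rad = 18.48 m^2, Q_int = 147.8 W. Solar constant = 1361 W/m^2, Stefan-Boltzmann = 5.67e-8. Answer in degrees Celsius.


Numerator = alpha*S*A_sun + Q_int = 0.478*1361*7.49 + 147.8 = 5020.4794 W
Denominator = eps*sigma*A_rad = 0.818*5.67e-8*18.48 = 8.5711349e-07 W/K^4
T^4 = 5.8574267e+09 K^4
T = 276.6475 K = 3.4975 C

3.4975 degrees Celsius


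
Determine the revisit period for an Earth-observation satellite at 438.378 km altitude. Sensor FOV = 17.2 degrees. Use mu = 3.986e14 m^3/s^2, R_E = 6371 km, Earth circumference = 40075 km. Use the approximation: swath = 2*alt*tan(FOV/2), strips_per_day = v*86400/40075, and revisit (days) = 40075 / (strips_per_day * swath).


swath = 2*438.378*tan(0.1500983) = 132.5969 km
v = sqrt(mu/r) = 7650.9423 m/s = 7.6509 km/s
strips/day = v*86400/40075 = 7.6509*86400/40075 = 16.4951
coverage/day = strips * swath = 16.4951 * 132.5969 = 2187.1997 km
revisit = 40075 / 2187.1997 = 18.3225 days

18.3225 days


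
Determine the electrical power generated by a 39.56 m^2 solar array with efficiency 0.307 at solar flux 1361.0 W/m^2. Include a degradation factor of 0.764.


P = area * eta * S * degradation
P = 39.56 * 0.307 * 1361.0 * 0.764
P = 12628.3364 W

12628.3364 W


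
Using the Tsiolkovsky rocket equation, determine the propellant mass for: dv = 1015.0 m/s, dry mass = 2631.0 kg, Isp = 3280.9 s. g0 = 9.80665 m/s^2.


ve = Isp * g0 = 3280.9 * 9.80665 = 32174.637985 m/s
mass ratio = exp(dv/ve) = exp(1015.0/32174.637985) = 1.03204945
m_prop = m_dry * (mr - 1) = 2631.0 * (1.03204945 - 1)
m_prop = 84.3221 kg

84.3221 kg


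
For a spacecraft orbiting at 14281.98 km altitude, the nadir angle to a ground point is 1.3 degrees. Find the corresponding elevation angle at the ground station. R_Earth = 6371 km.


r = R_E + alt = 20652.9800 km
Law of sines in the satellite / Earth-center / ground-point triangle:
  sin(nadir)/R_E = sin(90 + el)/r  =>  cos(el) = (r/R_E)*sin(nadir)
cos(el) = (20652.9800 / 6371.0000) * sin(1.3 deg) = 0.07354592
el = arccos(0.07354592) = 85.7823 deg
(Earth-central angle = 90 - nadir - el = 2.9177 deg)

85.7823 degrees


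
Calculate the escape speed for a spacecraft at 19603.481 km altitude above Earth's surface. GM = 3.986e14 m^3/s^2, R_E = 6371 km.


r = 6371.0 + 19603.481 = 25974.4810 km = 2.5974481e+07 m
v_esc = sqrt(2*mu/r) = sqrt(2*3.986e14 / 2.5974481e+07)
v_esc = 5540.0056 m/s = 5.5400 km/s

5.5400 km/s


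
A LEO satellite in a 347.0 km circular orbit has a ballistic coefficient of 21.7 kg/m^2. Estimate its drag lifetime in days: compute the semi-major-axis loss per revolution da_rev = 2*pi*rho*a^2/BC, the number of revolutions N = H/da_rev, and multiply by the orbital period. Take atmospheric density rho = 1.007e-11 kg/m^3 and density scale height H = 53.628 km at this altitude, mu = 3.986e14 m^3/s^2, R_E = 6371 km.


a = R_E + alt = 6718.0000 km = 6.718e+06 m
da_rev = 2*pi*rho*a^2/BC = 2*pi*1.007e-11*(6.718e+06)^2/21.7 = 131.592035 m per revolution
N = H/da_rev = 53628.0000 m / 131.592035 m = 407.5323 revolutions
P = 2*pi*sqrt(a^3/mu) = 5479.8822 s
lifetime = N*P = 407.5323 * 5479.8822 = 2.2332288e+06 s = 25.8476 days

25.8476 days


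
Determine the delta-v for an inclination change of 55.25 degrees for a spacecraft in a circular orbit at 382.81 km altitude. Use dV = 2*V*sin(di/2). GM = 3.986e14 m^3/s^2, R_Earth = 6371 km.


r = 6753.8100 km = 6.75381e+06 m
V = sqrt(mu/r) = 7682.3524 m/s
di = 55.25 deg = 0.9642944 rad
dV = 2*V*sin(di/2) = 2*7682.3524*sin(0.4821472)
dV = 7124.3474 m/s = 7.1243 km/s

7.1243 km/s


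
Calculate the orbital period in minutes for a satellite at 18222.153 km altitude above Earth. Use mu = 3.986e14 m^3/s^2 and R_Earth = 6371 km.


r = 24593.1530 km = 2.4593153e+07 m
T = 2*pi*sqrt(r^3/mu) = 2*pi*sqrt(1.4874509e+22 / 3.986e14)
T = 38382.4364 s = 639.7073 min

639.7073 minutes


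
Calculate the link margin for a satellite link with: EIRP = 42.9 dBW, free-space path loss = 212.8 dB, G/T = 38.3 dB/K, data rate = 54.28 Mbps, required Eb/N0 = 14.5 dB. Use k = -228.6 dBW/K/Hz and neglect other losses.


C/N0 = EIRP - FSPL + G/T - k = 42.9 - 212.8 + 38.3 - (-228.6)
C/N0 = 97.0000 dB-Hz
R_b = 54.28 Mbps = 5.428e+07 bps -> 10*log10(R_b) = 77.3464 dB-Hz
Eb/N0 = C/N0 - 10*log10(R_b) = 97.0000 - 77.3464 = 19.6536 dB
Margin = Eb/N0 - Eb/N0_req = 19.6536 - 14.5 = 5.1536 dB (link closes)

5.1536 dB


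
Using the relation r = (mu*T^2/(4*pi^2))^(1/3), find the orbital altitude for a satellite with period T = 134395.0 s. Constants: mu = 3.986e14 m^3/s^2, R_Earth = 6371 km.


T = 134395.0 s
r = (mu*T^2/(4*pi^2))^(1/3) = (3.986e14 * 134395.0^2 / (4*pi^2))^(1/3)
r = 5.670847e+07 m = 56708.4696 km
alt = r - R_E = 56708.4696 - 6371 = 50337.4696 km

50337.4696 km


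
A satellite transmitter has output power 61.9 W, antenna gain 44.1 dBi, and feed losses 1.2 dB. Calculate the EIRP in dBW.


Pt = 61.9 W = 17.9169 dBW
EIRP = Pt_dBW + Gt - losses = 17.9169 + 44.1 - 1.2 = 60.8169 dBW

60.8169 dBW


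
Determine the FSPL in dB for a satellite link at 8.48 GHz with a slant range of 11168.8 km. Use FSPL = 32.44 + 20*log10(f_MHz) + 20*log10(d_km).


f = 8.48 GHz = 8480.0000 MHz
d = 11168.8 km
FSPL = 32.44 + 20*log10(8480.0000) + 20*log10(11168.8)
FSPL = 32.44 + 78.5679 + 80.9601
FSPL = 191.9680 dB

191.9680 dB


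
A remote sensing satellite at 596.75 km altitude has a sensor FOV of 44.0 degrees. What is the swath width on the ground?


FOV = 44.0 deg = 0.7679449 rad
swath = 2 * alt * tan(FOV/2) = 2 * 596.75 * tan(0.3839724)
swath = 2 * 596.75 * 0.4040262
swath = 482.2053 km

482.2053 km


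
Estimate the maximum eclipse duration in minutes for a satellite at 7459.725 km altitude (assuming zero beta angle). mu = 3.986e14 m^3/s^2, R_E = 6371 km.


r = 13830.7250 km
T = 269.7910 min
Eclipse fraction = arcsin(R_E/r)/pi = arcsin(6371.0000/13830.7250)/pi
= arcsin(0.4606411)/pi = 0.1523805
Eclipse duration = 0.1523805 * 269.7910 = 41.1109 min

41.1109 minutes


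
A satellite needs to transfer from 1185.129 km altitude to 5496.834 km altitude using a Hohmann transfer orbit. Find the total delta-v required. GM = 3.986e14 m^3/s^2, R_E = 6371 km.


r1 = 7556.1290 km = 7.556129e+06 m
r2 = 11867.8340 km = 1.1867834e+07 m
dv1 = sqrt(mu/r1)*(sqrt(2*r2/(r1+r2)) - 1) = 765.7536 m/s
dv2 = sqrt(mu/r2)*(1 - sqrt(2*r1/(r1+r2))) = 683.5366 m/s
total dv = |dv1| + |dv2| = 765.7536 + 683.5366 = 1449.2902 m/s = 1.4493 km/s

1.4493 km/s


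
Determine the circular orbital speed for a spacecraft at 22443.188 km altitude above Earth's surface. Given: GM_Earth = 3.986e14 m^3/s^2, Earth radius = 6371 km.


r = R_E + alt = 6371.0 + 22443.188 = 28814.1880 km = 2.8814188e+07 m
v = sqrt(mu/r) = sqrt(3.986e14 / 2.8814188e+07) = 3719.3363 m/s = 3.7193 km/s

3.7193 km/s


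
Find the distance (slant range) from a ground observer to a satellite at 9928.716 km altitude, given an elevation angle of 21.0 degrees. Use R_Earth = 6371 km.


h = 9928.716 km, el = 21.0 deg
d = -R_E*sin(el) + sqrt((R_E*sin(el))^2 + 2*R_E*h + h^2)
d = -6371.0000*sin(0.3665191) + sqrt((6371.0000*0.3583679)^2 + 2*6371.0000*9928.716 + 9928.716^2)
d = 12892.6057 km

12892.6057 km


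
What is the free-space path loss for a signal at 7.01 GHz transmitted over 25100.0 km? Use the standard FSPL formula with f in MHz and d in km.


f = 7.01 GHz = 7010.0000 MHz
d = 25100.0 km
FSPL = 32.44 + 20*log10(7010.0000) + 20*log10(25100.0)
FSPL = 32.44 + 76.9144 + 87.9935
FSPL = 197.3478 dB

197.3478 dB
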